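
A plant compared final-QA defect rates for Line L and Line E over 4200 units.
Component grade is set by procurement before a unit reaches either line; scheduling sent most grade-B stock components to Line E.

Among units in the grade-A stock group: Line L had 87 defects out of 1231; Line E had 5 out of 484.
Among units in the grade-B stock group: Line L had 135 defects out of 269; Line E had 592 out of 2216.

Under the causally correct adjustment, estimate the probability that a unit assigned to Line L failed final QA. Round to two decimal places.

The stratified and pooled comparisons disagree (Line E wins within each component grade; Line L wins overall), so the answer turns on the causal role of component grade.
Nothing the line does changes component grade; the imbalance is an allocation artefact. With component grade also predicting the outcome, the pooled figure is confounded, and the within-stratum comparison is the causal one.
Standardising Line L to the population component grade mix: 0.408·87/1231 + 0.592·135/269 = 0.326.

0.33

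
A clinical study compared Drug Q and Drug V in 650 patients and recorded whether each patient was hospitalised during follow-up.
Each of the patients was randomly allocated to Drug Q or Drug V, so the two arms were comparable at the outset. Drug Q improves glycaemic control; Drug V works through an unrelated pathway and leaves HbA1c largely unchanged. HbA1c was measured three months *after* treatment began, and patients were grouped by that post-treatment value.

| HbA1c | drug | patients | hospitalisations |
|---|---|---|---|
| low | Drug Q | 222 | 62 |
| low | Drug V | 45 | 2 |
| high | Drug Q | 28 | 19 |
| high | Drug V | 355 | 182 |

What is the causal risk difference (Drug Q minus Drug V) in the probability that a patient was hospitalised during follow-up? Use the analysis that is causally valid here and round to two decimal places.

-0.14

Stratifying would compare drugs among patients the drugs themselves sorted into HbA1c groups — a form of selection on an intermediate. The unconditioned pooled rates give the total causal effect.
The causal difference is the pooled difference: 0.324 − 0.460 = -0.136.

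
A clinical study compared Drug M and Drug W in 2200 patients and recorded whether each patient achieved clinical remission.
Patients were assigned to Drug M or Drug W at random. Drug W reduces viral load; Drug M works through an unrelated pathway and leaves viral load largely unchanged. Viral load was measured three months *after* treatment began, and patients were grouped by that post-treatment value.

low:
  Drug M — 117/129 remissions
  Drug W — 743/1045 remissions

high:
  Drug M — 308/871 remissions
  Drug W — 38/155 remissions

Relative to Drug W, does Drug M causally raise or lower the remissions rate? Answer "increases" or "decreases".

Stratifying would compare drugs among patients the drugs themselves sorted into viral load groups — a form of selection on an intermediate. The unconditioned pooled rates give the total causal effect.
Pooled: Drug M 42.5% vs Drug W 65.1%; Drug W is higher overall.

decreases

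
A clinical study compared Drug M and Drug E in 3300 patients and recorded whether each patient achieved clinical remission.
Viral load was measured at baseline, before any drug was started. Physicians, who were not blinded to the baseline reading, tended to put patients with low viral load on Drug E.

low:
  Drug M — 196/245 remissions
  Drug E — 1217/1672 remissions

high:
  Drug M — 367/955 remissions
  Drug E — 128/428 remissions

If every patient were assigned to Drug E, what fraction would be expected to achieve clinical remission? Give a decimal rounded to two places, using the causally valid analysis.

0.55

The imbalance in viral load arose from how patients were allocated, not from anything the drug did; and viral load independently affects the outcome. The pooled gap is confounded — condition on viral load.
Standardising Drug E to the population viral load mix: 0.581·1217/1672 + 0.419·128/428 = 0.548.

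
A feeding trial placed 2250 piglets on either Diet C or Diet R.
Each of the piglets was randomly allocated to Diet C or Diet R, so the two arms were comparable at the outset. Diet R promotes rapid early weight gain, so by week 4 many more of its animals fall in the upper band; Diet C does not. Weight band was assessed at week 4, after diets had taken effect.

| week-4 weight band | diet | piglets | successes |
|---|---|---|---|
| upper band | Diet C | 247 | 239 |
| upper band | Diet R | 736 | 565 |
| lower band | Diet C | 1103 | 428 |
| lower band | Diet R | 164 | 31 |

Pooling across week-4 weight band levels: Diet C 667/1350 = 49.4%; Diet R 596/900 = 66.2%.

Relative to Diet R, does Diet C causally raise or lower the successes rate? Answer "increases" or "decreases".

decreases

The week-4 weight band-specific comparison favours Diet C throughout, but the pooled figures favour Diet R. The question is whether to condition on week-4 weight band.
Because the diet influences week-4 weight band, week-4 weight band is a post-treatment mediator, not a confounder. Stratifying on it would bias the estimate; the causal effect is the crude pooled difference.
Pooled: Diet C 49.4% vs Diet R 66.2%; Diet R is higher overall.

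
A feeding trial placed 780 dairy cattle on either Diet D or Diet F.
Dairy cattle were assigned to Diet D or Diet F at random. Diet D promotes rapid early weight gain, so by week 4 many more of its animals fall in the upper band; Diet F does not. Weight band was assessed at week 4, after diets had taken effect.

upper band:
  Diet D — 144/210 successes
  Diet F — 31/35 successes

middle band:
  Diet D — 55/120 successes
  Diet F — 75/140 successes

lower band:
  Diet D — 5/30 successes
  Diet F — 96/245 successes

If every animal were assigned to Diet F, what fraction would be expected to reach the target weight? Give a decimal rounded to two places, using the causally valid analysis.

0.48

Diet F is higher inside every week-4 weight band stratum but Diet D is higher in aggregate. Whether to stratify depends on how week-4 weight band relates to the diet.
Week-4 weight band here is a post-treatment variable shaped by the diet; conditioning on it would introduce bias rather than remove it. The overall comparison is the causal one.
So P(outcome | do(Diet F)) is just the pooled rate for Diet F: 202/420 = 0.481.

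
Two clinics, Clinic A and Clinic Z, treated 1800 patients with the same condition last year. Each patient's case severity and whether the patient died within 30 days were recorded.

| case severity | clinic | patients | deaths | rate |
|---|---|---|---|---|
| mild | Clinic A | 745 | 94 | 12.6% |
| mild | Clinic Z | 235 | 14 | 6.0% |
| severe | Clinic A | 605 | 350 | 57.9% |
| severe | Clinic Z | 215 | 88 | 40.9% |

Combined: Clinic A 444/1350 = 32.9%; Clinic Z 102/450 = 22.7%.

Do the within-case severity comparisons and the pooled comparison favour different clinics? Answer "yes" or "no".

Within each case severity level (mild 12.6% vs 6.0%; severe 57.9% vs 40.9%), Clinic Z has the lower rate every time. Pooled: 32.9% vs 22.7% — Clinic Z has the lower rate overall. They agree.

no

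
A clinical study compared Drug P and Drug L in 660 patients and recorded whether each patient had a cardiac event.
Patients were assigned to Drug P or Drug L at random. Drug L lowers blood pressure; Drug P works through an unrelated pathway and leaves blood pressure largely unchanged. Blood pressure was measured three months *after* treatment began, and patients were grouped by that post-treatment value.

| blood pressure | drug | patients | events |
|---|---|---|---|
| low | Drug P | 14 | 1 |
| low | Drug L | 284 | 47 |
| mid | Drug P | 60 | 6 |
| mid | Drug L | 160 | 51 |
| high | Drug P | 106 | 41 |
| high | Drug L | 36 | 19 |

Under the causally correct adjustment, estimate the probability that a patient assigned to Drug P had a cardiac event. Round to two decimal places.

Drug P is lower inside every blood pressure stratum but Drug L is lower in aggregate. Whether to stratify depends on how blood pressure relates to the drug.
Stratifying would compare drugs among patients the drugs themselves sorted into blood pressure groups — a form of selection on an intermediate. The unconditioned pooled rates give the total causal effect.
So P(outcome | do(Drug P)) is just the pooled rate for Drug P: 48/180 = 0.267.

0.27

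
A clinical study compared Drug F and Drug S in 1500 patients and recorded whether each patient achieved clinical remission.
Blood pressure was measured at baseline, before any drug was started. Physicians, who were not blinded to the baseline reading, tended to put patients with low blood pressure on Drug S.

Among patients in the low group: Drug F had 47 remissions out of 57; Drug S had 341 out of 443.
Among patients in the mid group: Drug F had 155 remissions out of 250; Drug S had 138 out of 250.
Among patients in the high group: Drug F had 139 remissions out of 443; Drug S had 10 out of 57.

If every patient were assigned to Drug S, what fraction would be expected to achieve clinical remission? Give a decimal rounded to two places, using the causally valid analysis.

The stratified and pooled comparisons disagree (Drug F wins within each blood pressure; Drug S wins overall), so the answer turns on the causal role of blood pressure.
Here blood pressure is a common cause — it drives both which drug a case falls under and the outcome. The crude comparison mixes populations; the stratum-specific rates are the causally relevant ones.
Standardising Drug S to the population blood pressure mix: 0.333·341/443 + 0.333·138/250 + 0.333·10/57 = 0.499.

0.50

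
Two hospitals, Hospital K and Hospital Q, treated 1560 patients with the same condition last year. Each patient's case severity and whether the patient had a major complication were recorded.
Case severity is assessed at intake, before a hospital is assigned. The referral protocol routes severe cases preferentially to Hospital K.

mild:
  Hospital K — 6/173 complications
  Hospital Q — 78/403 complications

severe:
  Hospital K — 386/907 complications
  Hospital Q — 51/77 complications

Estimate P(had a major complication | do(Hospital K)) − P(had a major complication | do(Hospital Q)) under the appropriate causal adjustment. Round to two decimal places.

Within every case severity level Hospital K has the lower rate, yet pooled Hospital Q does — Simpson's reversal.
Case severity differs across hospitals for reasons unrelated to any effect of the hospital itself, and it separately predicts the outcome — a classic confounder. We must compare within case severity levels.
Adjusting over the population distribution of case severity: 0.369·(0.035−0.194) + 0.631·(0.426−0.662) = -0.208.

-0.21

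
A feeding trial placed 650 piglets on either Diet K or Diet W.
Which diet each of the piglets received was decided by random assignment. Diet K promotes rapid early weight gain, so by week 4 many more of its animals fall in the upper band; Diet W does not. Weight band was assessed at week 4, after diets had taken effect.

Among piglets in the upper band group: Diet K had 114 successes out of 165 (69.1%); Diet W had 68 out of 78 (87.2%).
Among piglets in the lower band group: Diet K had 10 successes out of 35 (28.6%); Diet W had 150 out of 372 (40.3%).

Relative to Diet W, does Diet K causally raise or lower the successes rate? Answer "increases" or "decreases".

increases

The week-4 weight band-specific comparison favours Diet W throughout, but the pooled figures favour Diet K. The question is whether to condition on week-4 weight band.
The distribution of week-4 weight band is itself part of what the diet does — it is an intermediate outcome. Holding it fixed would remove that part of the effect; the total effect is the pooled difference.
Pooled: Diet K 62.0% vs Diet W 48.4%; Diet K is higher overall.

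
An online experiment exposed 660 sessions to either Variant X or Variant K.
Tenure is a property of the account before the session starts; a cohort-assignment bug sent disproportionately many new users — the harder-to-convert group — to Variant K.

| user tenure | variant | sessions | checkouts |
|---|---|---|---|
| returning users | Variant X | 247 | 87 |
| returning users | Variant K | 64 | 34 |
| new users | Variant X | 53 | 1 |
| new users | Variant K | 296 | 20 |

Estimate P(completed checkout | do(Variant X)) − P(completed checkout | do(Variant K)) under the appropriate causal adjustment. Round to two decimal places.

Within every user tenure level Variant K has the higher rate, yet pooled Variant X does — Simpson's reversal.
The imbalance in user tenure arose from how sessions were allocated, not from anything the variant did; and user tenure independently affects the outcome. The pooled gap is confounded — condition on user tenure.
Adjusting over the population distribution of user tenure: 0.471·(0.352−0.531) + 0.529·(0.019−0.068) = -0.110.

-0.11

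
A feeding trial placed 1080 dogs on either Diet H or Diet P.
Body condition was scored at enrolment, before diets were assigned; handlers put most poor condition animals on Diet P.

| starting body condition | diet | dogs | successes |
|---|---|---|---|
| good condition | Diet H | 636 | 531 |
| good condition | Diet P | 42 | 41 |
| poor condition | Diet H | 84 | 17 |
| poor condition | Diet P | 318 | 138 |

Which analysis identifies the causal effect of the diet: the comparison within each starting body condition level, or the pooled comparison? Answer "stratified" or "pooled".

stratified

Diet P is higher inside every starting body condition stratum but Diet H is higher in aggregate. Whether to stratify depends on how starting body condition relates to the diet.
Starting body condition differs across diets for reasons unrelated to any effect of the diet itself, and it separately predicts the outcome — a classic confounder. We must compare within starting body condition levels.
Within each level — good condition: 83.5% vs 97.6%; poor condition: 20.2% vs 43.4% — Diet P is higher every time.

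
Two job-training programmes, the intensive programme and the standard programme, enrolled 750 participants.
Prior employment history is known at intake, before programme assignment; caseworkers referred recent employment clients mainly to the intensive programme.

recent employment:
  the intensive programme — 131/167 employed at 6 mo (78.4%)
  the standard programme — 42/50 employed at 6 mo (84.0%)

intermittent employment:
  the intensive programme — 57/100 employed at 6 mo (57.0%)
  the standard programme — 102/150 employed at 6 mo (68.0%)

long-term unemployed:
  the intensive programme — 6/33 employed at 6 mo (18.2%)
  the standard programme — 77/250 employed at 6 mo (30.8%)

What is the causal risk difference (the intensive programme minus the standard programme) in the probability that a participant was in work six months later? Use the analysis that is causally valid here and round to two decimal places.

-0.10

the standard programme is higher inside every prior employment history stratum but the intensive programme is higher in aggregate. Whether to stratify depends on how prior employment history relates to the programme.
Prior employment history satisfies the back-door criterion: it is not a descendant of the programme, and it blocks the spurious path from programme to outcome. Adjusting for it (i.e., using the within-prior employment history rates) gives the causal effect.
Adjusting over the population distribution of prior employment history: 0.289·(0.784−0.840) + 0.333·(0.570−0.680) + 0.377·(0.182−0.308) = -0.100.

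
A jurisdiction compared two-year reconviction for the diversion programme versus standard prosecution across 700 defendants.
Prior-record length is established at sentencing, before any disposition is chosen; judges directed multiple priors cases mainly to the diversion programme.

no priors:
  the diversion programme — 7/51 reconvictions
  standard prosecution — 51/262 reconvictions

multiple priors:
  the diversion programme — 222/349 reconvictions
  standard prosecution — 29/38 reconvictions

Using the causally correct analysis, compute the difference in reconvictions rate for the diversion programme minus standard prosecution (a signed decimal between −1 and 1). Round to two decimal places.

The prior-record length-specific comparison favours the diversion programme throughout, but the pooled figures favour standard prosecution. The question is whether to condition on prior-record length.
Here prior-record length is a common cause — it drives both which disposition a case falls under and the outcome. The crude comparison mixes populations; the stratum-specific rates are the causally relevant ones.
Adjusting over the population distribution of prior-record length: 0.447·(0.137−0.195) + 0.553·(0.636−0.763) = -0.096.

-0.10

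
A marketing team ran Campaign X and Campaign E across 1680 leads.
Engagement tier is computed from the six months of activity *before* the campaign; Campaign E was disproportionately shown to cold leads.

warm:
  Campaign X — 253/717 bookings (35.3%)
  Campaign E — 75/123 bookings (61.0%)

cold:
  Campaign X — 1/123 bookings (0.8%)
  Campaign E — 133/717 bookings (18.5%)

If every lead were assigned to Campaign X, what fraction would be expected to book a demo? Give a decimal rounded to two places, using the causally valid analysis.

0.18

The imbalance in engagement tier arose from how leads were allocated, not from anything the campaign did; and engagement tier independently affects the outcome. The pooled gap is confounded — condition on engagement tier.
Standardising Campaign X to the population engagement tier mix: 0.500·253/717 + 0.500·1/123 = 0.180.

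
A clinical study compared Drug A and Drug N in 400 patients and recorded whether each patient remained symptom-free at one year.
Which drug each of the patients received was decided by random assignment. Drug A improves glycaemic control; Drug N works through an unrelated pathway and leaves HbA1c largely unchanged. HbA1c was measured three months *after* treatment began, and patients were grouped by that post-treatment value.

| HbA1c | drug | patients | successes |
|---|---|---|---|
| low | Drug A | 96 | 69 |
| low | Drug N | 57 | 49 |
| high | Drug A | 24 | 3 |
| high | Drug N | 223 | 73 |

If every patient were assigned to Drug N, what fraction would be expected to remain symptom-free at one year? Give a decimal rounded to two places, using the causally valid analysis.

HbA1c is recorded after the drug and is itself shifted by it — it sits on the causal path from drug to outcome. Conditioning on a mediator would strip out part of the effect we want; the pooled comparison gives the total causal effect.
So P(outcome | do(Drug N)) is just the pooled rate for Drug N: 122/280 = 0.436.

0.44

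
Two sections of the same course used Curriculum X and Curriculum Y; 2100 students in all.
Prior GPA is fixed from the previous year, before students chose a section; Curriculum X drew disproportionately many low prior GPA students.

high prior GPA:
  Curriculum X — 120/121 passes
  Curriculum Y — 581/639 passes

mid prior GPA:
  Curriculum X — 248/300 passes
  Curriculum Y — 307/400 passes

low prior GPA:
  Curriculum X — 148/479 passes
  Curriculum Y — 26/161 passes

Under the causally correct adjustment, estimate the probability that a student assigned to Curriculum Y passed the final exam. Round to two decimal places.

0.63

Nothing the teaching method does changes prior GPA band; the imbalance is an allocation artefact. With prior GPA band also predicting the outcome, the pooled figure is confounded, and the within-stratum comparison is the causal one.
Standardising Curriculum Y to the population prior GPA band mix: 0.362·581/639 + 0.333·307/400 + 0.305·26/161 = 0.634.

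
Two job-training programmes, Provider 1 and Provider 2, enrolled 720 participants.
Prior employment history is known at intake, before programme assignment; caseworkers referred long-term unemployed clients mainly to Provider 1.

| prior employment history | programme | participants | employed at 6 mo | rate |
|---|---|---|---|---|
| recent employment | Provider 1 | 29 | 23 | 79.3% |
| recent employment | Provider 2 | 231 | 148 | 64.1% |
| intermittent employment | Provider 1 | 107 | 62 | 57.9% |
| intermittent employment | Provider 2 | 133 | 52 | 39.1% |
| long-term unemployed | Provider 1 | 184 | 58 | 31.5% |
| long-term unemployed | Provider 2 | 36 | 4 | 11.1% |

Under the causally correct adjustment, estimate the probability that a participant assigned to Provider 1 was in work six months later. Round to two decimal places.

The stratified and pooled comparisons disagree (Provider 1 wins within each prior employment history; Provider 2 wins overall), so the answer turns on the causal role of prior employment history.
The imbalance in prior employment history arose from how participants were allocated, not from anything the programme did; and prior employment history independently affects the outcome. The pooled gap is confounded — condition on prior employment history.
Standardising Provider 1 to the population prior employment history mix: 0.361·23/29 + 0.333·62/107 + 0.306·58/184 = 0.576.

0.58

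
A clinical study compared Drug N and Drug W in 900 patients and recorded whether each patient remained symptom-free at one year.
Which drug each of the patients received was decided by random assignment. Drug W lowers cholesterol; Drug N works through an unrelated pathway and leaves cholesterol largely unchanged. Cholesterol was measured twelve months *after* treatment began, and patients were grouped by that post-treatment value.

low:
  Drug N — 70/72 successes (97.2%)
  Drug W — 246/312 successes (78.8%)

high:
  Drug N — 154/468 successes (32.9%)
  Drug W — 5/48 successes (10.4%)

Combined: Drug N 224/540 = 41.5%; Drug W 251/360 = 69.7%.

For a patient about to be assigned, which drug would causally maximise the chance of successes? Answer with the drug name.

The distribution of cholesterol is itself part of what the drug does — it is an intermediate outcome. Holding it fixed would remove that part of the effect; the total effect is the pooled difference.
Pooled: Drug N 41.5% vs Drug W 69.7%; Drug W is higher overall.

Drug W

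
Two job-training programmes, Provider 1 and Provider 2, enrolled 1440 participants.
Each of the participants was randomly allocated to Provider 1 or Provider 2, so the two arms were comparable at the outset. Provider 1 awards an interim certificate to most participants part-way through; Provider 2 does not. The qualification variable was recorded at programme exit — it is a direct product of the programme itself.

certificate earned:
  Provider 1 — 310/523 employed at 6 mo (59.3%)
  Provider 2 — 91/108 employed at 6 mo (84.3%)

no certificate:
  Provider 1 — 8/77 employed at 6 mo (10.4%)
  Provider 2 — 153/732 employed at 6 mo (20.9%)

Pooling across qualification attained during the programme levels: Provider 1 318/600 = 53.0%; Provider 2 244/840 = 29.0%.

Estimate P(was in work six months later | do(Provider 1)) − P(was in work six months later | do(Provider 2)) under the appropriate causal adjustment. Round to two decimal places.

Provider 2 is higher inside every qualification attained during the programme stratum but Provider 1 is higher in aggregate. Whether to stratify depends on how qualification attained during the programme relates to the programme.
Qualification attained during the programme here is a post-treatment variable shaped by the programme; conditioning on it would introduce bias rather than remove it. The overall comparison is the causal one.
The causal difference is the pooled difference: 0.530 − 0.290 = +0.240.

+0.24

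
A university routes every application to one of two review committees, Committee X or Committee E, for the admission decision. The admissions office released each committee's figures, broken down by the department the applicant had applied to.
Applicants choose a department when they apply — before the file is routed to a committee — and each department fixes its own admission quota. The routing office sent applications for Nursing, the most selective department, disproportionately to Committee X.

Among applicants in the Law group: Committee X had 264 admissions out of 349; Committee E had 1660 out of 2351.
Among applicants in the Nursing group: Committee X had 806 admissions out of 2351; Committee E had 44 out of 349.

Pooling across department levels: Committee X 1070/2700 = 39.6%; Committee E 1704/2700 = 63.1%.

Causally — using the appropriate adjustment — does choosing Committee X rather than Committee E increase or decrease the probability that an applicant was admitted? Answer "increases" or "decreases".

The stratified and pooled comparisons disagree (Committee X wins within each department; Committee E wins overall), so the answer turns on the causal role of department.
Department differs across review committees for reasons unrelated to any effect of the review committee itself, and it separately predicts the outcome — a classic confounder. We must compare within department levels.
Within each level — Law: 75.6% vs 70.6%; Nursing: 34.3% vs 12.6% — Committee X is higher every time.

increases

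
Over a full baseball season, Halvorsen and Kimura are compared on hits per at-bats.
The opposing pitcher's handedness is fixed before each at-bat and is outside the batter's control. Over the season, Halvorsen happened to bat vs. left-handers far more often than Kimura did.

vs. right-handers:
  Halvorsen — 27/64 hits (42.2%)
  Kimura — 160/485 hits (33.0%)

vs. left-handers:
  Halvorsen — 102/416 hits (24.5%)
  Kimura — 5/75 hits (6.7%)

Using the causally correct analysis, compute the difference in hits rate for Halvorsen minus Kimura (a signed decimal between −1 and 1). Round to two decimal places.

+0.13

Nothing the player does changes pitcher handedness; the imbalance is an allocation artefact. With pitcher handedness also predicting the outcome, the pooled figure is confounded, and the within-stratum comparison is the causal one.
Adjusting over the population distribution of pitcher handedness: 0.528·(0.422−0.330) + 0.472·(0.245−0.067) = +0.133.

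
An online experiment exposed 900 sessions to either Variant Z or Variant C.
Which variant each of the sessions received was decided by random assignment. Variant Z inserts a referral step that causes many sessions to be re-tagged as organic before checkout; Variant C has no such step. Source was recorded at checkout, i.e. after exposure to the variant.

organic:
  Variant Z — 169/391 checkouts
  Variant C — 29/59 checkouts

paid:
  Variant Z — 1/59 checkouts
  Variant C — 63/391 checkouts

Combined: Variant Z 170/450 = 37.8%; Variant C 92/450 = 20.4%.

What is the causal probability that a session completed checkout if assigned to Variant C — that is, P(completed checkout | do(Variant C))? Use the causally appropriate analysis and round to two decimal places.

0.20

The traffic source-specific comparison favours Variant C throughout, but the pooled figures favour Variant Z. The question is whether to condition on traffic source.
Because the variant influences traffic source, traffic source is a post-treatment mediator, not a confounder. Stratifying on it would bias the estimate; the causal effect is the crude pooled difference.
So P(outcome | do(Variant C)) is just the pooled rate for Variant C: 92/450 = 0.204.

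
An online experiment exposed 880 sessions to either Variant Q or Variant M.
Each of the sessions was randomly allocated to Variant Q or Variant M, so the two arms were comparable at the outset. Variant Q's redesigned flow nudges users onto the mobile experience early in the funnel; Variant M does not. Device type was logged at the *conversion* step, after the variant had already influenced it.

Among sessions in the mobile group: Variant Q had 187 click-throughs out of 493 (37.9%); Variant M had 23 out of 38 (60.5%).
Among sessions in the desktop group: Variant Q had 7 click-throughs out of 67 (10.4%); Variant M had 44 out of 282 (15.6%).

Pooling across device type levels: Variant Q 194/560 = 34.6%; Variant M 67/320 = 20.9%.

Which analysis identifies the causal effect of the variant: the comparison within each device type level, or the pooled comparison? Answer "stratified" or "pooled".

pooled

The stratified and pooled comparisons disagree (Variant M wins within each device type; Variant Q wins overall), so the answer turns on the causal role of device type.
Device type is recorded after the variant and is itself shifted by it — it sits on the causal path from variant to outcome. Conditioning on a mediator would strip out part of the effect we want; the pooled comparison gives the total causal effect.
Pooled: Variant Q 34.6% vs Variant M 20.9%; Variant Q is higher overall.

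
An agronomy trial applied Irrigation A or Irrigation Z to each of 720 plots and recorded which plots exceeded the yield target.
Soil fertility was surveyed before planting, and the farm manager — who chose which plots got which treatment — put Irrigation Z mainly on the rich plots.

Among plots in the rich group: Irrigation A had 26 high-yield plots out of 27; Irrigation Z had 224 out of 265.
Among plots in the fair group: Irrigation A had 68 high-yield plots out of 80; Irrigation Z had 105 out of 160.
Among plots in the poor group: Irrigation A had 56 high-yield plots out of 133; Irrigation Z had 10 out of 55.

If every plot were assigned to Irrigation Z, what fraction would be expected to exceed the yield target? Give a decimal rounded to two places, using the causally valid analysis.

0.61

Since soil fertility is a pre-existing factor (not a product of the irrigation) and it affects the outcome on its own, it is a confounder. The stratified rates, not the pooled rate, identify the causal effect.
Standardising Irrigation Z to the population soil fertility mix: 0.406·224/265 + 0.333·105/160 + 0.261·10/55 = 0.609.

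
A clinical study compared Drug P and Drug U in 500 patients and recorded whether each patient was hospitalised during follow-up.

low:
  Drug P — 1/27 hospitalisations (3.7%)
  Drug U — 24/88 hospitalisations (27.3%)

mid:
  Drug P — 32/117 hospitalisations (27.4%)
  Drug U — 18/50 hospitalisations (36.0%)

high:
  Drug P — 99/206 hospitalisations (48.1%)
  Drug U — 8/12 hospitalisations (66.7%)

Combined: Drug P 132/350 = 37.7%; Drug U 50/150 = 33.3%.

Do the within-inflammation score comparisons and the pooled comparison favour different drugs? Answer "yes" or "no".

Within each inflammation score level (low 3.7% vs 27.3%; mid 27.4% vs 36.0%; high 48.1% vs 66.7%), Drug P has the lower rate every time. Pooled: 37.7% vs 33.3% — Drug U has the lower rate overall. The two comparisons disagree.

yes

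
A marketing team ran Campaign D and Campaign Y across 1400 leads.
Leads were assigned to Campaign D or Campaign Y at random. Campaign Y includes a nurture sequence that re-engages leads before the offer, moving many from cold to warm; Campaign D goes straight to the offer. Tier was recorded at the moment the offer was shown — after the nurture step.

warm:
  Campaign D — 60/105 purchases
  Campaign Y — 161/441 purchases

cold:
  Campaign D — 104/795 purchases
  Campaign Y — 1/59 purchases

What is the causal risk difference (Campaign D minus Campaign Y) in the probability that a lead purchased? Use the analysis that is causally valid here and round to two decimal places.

Because the campaign influences engagement tier, engagement tier is a post-treatment mediator, not a confounder. Stratifying on it would bias the estimate; the causal effect is the crude pooled difference.
The causal difference is the pooled difference: 0.182 − 0.324 = -0.142.

-0.14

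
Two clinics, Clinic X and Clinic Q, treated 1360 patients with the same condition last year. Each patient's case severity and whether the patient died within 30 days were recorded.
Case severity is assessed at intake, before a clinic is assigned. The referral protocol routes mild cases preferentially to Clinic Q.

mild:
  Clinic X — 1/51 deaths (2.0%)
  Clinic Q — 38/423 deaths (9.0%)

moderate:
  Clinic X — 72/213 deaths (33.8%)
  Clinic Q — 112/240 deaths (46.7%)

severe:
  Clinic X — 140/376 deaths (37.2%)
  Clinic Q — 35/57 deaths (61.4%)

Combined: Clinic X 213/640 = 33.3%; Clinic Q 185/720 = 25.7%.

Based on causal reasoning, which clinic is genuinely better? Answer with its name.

Clinic X

Clinic X is lower inside every case severity stratum but Clinic Q is lower in aggregate. Whether to stratify depends on how case severity relates to the clinic.
Since case severity is a pre-existing factor (not a product of the clinic) and it affects the outcome on its own, it is a confounder. The stratified rates, not the pooled rate, identify the causal effect.
Within each level — mild: 2.0% vs 9.0%; moderate: 33.8% vs 46.7%; severe: 37.2% vs 61.4% — Clinic X is lower every time.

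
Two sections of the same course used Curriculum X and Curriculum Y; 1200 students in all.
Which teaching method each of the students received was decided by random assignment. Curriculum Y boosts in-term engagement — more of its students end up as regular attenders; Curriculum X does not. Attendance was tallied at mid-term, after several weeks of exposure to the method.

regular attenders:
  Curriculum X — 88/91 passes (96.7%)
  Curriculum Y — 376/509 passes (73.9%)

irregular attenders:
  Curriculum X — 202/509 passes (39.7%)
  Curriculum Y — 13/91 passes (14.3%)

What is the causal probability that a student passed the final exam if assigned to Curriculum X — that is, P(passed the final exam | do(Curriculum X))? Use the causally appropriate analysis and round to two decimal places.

Because the teaching method influences mid-term attendance, mid-term attendance is a post-treatment mediator, not a confounder. Stratifying on it would bias the estimate; the causal effect is the crude pooled difference.
So P(outcome | do(Curriculum X)) is just the pooled rate for Curriculum X: 290/600 = 0.483.

0.48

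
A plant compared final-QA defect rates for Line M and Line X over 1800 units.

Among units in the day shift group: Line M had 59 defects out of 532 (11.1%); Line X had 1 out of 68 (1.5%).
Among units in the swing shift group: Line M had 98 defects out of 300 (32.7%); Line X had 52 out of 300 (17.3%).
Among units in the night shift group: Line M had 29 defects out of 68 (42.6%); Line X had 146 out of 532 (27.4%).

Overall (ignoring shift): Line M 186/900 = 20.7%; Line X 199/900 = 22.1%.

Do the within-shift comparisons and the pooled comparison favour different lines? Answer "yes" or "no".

Within each shift level (day shift 11.1% vs 1.5%; swing shift 32.7% vs 17.3%; night shift 42.6% vs 27.4%), Line X has the lower rate every time. Pooled: 20.7% vs 22.1% — Line M has the lower rate overall. The two comparisons disagree.

yes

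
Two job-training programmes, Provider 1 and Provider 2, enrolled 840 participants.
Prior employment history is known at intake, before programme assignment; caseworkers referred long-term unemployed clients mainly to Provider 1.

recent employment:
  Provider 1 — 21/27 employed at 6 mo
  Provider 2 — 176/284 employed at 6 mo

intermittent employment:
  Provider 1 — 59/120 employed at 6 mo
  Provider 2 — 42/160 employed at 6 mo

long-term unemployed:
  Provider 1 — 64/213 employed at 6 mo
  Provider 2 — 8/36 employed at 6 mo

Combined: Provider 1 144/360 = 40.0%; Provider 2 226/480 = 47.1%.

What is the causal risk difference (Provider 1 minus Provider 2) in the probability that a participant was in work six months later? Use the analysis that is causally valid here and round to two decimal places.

+0.16

The imbalance in prior employment history arose from how participants were allocated, not from anything the programme did; and prior employment history independently affects the outcome. The pooled gap is confounded — condition on prior employment history.
Adjusting over the population distribution of prior employment history: 0.370·(0.778−0.620) + 0.333·(0.492−0.263) + 0.296·(0.300−0.222) = +0.158.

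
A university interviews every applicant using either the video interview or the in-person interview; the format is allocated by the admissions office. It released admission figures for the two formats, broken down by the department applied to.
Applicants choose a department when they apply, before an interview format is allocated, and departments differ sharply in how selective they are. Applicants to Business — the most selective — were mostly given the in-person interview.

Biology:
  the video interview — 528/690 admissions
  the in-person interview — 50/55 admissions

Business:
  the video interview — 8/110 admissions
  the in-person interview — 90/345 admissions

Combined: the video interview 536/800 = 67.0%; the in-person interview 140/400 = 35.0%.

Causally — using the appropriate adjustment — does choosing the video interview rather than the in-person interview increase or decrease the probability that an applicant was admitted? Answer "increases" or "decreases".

the in-person interview is higher inside every department stratum but the video interview is higher in aggregate. Whether to stratify depends on how department relates to the interview format.
Department is set before the interview format has any effect — it is not caused by the interview format — and it independently drives the outcome. That makes it a confounder, so the causal comparison is within department levels.
Within each level — Biology: 76.5% vs 90.9%; Business: 7.3% vs 26.1% — the in-person interview is higher every time.

decreases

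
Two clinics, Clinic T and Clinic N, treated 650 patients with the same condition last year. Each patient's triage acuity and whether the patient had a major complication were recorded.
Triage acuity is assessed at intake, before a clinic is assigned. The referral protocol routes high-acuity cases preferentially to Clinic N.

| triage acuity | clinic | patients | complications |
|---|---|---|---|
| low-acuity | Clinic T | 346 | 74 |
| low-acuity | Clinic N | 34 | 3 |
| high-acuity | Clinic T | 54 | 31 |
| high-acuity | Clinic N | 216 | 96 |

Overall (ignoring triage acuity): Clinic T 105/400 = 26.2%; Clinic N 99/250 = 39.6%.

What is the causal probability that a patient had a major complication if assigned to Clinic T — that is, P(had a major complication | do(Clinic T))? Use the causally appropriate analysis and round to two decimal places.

Triage acuity satisfies the back-door criterion: it is not a descendant of the clinic, and it blocks the spurious path from clinic to outcome. Adjusting for it (i.e., using the within-triage acuity rates) gives the causal effect.
Standardising Clinic T to the population triage acuity mix: 0.585·74/346 + 0.415·31/54 = 0.363.

0.36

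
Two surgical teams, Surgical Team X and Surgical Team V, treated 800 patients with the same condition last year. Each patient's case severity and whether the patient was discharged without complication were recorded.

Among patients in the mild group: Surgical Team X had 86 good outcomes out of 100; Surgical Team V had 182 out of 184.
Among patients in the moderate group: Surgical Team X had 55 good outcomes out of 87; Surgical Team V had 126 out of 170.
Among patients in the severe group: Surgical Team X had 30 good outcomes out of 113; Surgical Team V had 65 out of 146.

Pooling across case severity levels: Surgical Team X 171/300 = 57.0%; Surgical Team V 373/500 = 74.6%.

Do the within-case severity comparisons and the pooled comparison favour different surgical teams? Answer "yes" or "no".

no

Within each case severity level (mild 86.0% vs 98.9%; moderate 63.2% vs 74.1%; severe 26.5% vs 44.5%), Surgical Team V has the higher rate every time. Pooled: 57.0% vs 74.6% — Surgical Team V has the higher rate overall. They agree.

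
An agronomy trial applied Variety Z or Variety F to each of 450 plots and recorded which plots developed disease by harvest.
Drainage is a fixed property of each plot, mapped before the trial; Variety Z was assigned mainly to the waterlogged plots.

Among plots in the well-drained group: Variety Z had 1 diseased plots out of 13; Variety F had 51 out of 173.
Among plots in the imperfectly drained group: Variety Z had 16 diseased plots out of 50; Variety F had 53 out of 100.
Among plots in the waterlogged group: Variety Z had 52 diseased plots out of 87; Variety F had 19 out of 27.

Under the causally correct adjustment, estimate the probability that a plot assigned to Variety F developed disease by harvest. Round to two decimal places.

0.48

Here field drainage is a common cause — it drives both which variety a case falls under and the outcome. The crude comparison mixes populations; the stratum-specific rates are the causally relevant ones.
Standardising Variety F to the population field drainage mix: 0.413·51/173 + 0.333·53/100 + 0.253·19/27 = 0.477.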